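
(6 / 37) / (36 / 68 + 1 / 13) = 663 / 2479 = 0.27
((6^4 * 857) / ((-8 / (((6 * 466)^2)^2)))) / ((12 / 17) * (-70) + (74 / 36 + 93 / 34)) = 1298183053596322816512 / 6827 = 190154248366240342.25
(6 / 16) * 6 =9 / 4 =2.25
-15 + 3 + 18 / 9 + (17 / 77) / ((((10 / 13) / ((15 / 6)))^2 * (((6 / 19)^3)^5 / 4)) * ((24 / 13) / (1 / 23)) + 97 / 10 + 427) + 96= 964515014467842052011575048692 / 11215224935682647256664632037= 86.00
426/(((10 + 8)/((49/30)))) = 3479/90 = 38.66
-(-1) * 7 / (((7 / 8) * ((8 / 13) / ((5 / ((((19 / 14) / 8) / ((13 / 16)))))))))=5915 / 19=311.32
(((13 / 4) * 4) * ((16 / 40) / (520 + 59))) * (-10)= -52 / 579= -0.09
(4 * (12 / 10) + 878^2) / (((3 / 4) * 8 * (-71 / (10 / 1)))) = -3854444 / 213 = -18095.98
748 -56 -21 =671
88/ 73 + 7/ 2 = 687/ 146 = 4.71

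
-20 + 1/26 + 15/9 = -1427/78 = -18.29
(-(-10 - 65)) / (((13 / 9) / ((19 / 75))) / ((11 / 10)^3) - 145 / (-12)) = 4.58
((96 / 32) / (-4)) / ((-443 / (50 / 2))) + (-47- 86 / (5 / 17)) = -3006709 / 8860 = -339.36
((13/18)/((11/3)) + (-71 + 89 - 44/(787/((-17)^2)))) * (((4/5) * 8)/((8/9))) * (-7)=-4449102/43285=-102.79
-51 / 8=-6.38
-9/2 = -4.50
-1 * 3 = -3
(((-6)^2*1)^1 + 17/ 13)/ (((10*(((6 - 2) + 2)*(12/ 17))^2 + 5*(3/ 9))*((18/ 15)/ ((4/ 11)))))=280330/ 4489199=0.06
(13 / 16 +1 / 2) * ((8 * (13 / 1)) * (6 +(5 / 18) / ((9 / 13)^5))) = 749271887 / 708588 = 1057.42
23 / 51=0.45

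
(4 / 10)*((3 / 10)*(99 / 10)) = 297 / 250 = 1.19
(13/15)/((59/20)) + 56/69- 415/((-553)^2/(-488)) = 733533140/414982813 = 1.77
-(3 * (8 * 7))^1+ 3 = -165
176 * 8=1408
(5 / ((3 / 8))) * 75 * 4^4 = 256000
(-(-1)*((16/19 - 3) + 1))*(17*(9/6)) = -561/19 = -29.53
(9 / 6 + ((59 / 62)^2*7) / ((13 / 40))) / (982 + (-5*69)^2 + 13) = 0.00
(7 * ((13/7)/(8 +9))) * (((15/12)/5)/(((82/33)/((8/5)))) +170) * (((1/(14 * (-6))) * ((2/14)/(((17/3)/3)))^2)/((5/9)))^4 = 1581183503381079/53838210514575589928621600000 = 0.00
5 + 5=10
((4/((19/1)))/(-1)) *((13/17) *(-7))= 364/323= 1.13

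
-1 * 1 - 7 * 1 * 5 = -36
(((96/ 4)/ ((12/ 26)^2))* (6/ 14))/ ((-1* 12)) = -169/ 42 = -4.02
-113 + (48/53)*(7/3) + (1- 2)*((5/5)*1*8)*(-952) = 397771/53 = 7505.11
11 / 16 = 0.69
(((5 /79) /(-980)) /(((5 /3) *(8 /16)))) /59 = -3 /2283890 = -0.00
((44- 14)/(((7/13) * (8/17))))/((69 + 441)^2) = 13/28560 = 0.00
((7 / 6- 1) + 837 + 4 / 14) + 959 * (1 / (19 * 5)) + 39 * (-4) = 2759273 / 3990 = 691.55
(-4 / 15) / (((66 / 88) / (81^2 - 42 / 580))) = -2332.77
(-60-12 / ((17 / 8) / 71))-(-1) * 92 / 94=-367510 / 799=-459.96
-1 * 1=-1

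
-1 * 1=-1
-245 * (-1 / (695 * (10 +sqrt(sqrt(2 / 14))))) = -4900 * 7^(3 / 4) / 9729861-49 * 7^(1 / 4) / 9729861 +490 * sqrt(7) / 9729861 +343000 / 9729861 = 0.03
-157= -157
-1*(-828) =828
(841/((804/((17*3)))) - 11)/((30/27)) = 102141/2680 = 38.11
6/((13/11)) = 66/13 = 5.08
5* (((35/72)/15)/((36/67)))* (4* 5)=11725/1944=6.03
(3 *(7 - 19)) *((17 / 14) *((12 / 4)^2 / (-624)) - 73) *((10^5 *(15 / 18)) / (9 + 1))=1993378125 / 91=21905254.12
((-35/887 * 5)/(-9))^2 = 30625/63728289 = 0.00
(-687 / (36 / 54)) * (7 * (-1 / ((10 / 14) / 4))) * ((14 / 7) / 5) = 403956 / 25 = 16158.24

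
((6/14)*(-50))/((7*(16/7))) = -75/56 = -1.34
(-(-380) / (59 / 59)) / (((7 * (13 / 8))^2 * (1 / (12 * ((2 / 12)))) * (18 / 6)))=48640 / 24843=1.96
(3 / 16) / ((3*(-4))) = -1 / 64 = -0.02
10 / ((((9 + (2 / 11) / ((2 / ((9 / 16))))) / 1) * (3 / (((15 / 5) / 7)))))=1760 / 11151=0.16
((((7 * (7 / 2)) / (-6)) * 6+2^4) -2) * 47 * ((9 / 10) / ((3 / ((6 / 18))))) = -987 / 20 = -49.35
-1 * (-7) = 7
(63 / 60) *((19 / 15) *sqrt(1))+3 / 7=1231 / 700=1.76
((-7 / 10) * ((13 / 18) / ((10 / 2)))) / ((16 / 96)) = -91 / 150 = -0.61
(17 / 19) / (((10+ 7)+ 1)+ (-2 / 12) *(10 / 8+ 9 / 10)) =2040 / 40223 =0.05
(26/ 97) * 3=78/ 97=0.80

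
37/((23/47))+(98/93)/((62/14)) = 5029315/66309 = 75.85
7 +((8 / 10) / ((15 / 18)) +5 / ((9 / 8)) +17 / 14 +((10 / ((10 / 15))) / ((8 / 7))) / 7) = 15.49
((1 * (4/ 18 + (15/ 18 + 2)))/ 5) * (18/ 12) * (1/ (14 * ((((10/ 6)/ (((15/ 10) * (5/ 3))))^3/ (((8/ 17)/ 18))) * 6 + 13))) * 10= 55/ 6804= 0.01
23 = 23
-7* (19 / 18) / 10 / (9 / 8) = -266 / 405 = -0.66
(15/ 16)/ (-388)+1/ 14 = 2999/ 43456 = 0.07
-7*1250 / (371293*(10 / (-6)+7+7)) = -26250 / 13737841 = -0.00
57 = 57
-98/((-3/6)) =196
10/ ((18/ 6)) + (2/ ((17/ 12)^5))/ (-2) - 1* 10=-29143636/ 4259571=-6.84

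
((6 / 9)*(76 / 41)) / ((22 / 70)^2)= 12.51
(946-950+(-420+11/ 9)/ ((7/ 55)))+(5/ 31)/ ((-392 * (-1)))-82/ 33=-3966306409/ 1203048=-3296.88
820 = 820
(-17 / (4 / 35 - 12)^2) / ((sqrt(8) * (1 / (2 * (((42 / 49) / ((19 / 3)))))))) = -26775 * sqrt(2) / 3288064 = -0.01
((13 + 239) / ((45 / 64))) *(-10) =-3584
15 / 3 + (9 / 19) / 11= 1054 / 209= 5.04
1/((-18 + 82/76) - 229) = -38/9345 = -0.00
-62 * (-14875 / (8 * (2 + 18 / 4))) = 461125 / 26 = 17735.58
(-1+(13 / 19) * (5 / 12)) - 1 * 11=-2671 / 228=-11.71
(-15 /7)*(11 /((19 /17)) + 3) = -3660 /133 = -27.52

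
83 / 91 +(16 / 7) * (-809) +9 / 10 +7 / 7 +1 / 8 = -960027 / 520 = -1846.21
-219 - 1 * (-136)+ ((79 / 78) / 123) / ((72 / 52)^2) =-19845269 / 239112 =-83.00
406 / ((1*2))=203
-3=-3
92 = 92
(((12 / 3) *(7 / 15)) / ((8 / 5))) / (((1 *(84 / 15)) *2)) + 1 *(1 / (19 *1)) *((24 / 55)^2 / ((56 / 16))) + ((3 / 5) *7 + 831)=16131115241 / 19311600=835.31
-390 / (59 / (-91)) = 35490 / 59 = 601.53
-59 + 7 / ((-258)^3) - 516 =-9874769407 / 17173512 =-575.00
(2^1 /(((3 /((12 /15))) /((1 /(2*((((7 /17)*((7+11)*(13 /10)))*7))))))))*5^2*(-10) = -17000 /17199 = -0.99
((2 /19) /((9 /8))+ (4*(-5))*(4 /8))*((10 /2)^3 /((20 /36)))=-42350 /19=-2228.95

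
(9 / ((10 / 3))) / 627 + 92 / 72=12058 / 9405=1.28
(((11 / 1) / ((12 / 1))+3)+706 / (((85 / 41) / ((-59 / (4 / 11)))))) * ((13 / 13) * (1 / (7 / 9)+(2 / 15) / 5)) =-38827814363 / 535500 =-72507.59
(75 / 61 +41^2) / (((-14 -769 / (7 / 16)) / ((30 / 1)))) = -3591560 / 126087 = -28.48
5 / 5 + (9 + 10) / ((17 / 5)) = 112 / 17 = 6.59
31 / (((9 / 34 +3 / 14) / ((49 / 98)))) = 3689 / 114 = 32.36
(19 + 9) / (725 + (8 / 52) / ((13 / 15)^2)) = 0.04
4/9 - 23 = -203/9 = -22.56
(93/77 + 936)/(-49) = -72165/3773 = -19.13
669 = 669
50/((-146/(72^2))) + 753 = -74631/73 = -1022.34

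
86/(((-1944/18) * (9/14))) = -301/243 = -1.24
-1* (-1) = 1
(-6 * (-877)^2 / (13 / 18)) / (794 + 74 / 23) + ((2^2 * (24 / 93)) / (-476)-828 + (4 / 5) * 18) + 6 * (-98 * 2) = -3665596255003 / 366391480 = -10004.59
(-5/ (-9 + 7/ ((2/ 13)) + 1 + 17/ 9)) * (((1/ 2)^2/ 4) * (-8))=45/ 709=0.06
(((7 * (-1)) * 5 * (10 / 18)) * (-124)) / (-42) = -57.41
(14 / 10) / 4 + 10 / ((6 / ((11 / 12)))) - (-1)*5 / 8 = 901 / 360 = 2.50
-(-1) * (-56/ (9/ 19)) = -1064/ 9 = -118.22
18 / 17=1.06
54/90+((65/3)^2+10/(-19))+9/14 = 470.16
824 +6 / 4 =825.50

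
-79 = -79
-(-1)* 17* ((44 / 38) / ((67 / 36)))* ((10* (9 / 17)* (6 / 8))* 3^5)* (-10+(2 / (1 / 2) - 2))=-81638.84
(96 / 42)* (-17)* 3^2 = -2448 / 7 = -349.71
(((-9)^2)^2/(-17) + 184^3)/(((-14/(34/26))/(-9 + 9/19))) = 8577495567/1729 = 4960957.53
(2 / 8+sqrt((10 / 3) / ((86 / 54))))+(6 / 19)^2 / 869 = 313853 / 1254836+3 * sqrt(430) / 43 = 1.70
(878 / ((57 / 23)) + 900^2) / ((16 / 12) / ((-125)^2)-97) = -8354.18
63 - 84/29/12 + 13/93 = 169637/2697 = 62.90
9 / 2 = 4.50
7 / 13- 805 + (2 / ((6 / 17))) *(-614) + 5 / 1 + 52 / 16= -666985 / 156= -4275.54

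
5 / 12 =0.42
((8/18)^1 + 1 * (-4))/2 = -16/9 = -1.78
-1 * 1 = -1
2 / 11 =0.18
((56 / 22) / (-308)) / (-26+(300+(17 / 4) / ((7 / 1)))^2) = -784 / 8569886105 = -0.00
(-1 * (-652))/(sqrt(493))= 29.36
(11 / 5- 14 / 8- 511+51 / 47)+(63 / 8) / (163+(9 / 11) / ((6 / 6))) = -1725781933 / 3387760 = -509.42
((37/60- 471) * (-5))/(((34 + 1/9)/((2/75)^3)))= 56446/43171875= 0.00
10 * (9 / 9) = 10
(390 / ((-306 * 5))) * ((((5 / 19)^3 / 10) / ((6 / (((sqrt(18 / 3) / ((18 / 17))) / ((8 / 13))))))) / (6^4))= -4225 * sqrt(6) / 46081944576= -0.00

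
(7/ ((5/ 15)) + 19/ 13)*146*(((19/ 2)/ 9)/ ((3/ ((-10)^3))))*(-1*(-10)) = -4050040000/ 351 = -11538575.50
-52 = -52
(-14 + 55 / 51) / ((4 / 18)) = -1977 / 34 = -58.15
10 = 10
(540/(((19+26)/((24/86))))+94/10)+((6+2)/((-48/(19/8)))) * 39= -9249/3440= -2.69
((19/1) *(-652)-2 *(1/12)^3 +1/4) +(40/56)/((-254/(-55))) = -9514863313/768096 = -12387.60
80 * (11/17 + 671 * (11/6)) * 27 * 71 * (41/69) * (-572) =-25084877394720/391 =-64155696661.69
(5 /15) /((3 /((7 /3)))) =7 /27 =0.26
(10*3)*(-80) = -2400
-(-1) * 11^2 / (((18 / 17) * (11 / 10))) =935 / 9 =103.89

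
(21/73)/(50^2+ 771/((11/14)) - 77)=0.00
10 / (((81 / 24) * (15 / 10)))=160 / 81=1.98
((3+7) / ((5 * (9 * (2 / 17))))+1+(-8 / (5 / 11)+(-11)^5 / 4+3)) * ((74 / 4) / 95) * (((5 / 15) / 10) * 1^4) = -268227911 / 1026000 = -261.43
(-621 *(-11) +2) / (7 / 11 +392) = 75163 / 4319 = 17.40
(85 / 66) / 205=17 / 2706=0.01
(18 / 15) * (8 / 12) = 4 / 5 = 0.80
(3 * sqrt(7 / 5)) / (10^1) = 3 * sqrt(35) / 50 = 0.35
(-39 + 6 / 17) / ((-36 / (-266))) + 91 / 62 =-149716 / 527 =-284.09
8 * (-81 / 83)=-648 / 83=-7.81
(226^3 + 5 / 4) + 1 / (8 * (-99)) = 9142196381 / 792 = 11543177.25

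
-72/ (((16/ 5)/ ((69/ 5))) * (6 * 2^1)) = -207/ 8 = -25.88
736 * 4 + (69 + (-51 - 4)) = 2958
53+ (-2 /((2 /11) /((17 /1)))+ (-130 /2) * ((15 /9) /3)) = -1531 /9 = -170.11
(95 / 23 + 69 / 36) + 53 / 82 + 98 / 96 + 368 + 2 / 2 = 5683865 / 15088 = 376.71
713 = 713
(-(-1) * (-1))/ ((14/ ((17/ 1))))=-17/ 14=-1.21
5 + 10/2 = 10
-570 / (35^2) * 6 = -684 / 245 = -2.79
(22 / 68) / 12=11 / 408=0.03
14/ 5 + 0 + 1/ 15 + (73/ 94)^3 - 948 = -11769354113/ 12458760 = -944.66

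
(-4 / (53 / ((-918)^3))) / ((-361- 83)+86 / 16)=-133112.48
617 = 617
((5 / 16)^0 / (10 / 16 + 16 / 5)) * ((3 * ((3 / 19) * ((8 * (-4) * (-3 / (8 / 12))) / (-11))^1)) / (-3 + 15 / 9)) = 4320 / 3553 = 1.22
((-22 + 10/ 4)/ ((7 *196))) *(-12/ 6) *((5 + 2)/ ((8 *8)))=39/ 12544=0.00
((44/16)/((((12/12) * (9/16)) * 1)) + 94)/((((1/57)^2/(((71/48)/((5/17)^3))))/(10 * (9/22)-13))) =-549159374183/3300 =-166411931.57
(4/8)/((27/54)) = 1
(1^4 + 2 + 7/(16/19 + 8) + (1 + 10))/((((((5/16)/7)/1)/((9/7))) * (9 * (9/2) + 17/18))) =3834/373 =10.28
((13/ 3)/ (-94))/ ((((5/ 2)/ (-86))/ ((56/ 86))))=728/ 705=1.03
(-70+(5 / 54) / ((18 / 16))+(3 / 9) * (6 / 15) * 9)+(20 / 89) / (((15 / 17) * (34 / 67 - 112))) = -68.72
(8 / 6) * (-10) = -40 / 3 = -13.33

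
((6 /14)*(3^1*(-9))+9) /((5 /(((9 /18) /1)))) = -9 /35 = -0.26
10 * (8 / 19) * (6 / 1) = 480 / 19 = 25.26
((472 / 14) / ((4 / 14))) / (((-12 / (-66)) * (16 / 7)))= 4543 / 16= 283.94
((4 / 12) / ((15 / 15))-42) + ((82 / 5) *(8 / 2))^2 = 319627 / 75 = 4261.69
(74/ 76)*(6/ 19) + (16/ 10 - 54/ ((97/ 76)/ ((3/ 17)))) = -16545653/ 2976445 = -5.56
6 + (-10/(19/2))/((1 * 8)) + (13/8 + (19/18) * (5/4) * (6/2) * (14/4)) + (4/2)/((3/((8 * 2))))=29197/912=32.01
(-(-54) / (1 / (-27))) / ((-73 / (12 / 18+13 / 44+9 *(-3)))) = -835191 / 1606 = -520.04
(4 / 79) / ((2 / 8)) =16 / 79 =0.20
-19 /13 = -1.46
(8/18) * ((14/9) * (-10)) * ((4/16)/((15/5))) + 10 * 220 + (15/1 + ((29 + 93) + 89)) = 2425.42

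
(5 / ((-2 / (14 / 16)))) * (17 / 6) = -595 / 96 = -6.20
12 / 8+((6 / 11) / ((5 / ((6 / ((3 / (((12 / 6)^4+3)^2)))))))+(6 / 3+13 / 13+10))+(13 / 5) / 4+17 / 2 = 22531 / 220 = 102.41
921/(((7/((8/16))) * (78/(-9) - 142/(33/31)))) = -30393/65632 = -0.46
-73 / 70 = -1.04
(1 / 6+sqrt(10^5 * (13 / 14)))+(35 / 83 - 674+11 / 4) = -667979 / 996+100 * sqrt(455) / 7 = -365.94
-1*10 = -10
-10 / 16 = -5 / 8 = -0.62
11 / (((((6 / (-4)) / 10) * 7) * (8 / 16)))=-440 / 21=-20.95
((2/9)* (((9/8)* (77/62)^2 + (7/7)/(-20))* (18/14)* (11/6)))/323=2850287/1042954080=0.00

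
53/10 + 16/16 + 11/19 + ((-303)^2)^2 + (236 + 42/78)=20819365029311/2470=8428892724.42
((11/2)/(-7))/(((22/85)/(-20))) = 425/7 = 60.71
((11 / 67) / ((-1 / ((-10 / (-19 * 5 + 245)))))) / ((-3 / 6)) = -22 / 1005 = -0.02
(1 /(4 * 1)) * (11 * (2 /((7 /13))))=143 /14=10.21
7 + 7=14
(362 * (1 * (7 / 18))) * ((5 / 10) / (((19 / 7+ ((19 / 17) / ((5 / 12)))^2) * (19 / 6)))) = 64078525 / 28566291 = 2.24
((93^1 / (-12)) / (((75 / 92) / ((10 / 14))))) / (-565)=713 / 59325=0.01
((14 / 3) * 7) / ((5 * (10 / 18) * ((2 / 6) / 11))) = 388.08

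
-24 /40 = -3 /5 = -0.60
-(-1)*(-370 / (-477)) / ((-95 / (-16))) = 0.13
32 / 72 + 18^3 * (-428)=-22464860 / 9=-2496095.56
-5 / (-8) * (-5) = -25 / 8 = -3.12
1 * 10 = 10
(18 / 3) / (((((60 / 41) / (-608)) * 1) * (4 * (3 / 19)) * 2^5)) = -14801 / 120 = -123.34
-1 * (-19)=19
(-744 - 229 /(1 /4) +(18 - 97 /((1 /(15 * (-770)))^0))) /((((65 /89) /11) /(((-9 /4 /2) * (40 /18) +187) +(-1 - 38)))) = -495421971 /130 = -3810938.24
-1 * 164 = -164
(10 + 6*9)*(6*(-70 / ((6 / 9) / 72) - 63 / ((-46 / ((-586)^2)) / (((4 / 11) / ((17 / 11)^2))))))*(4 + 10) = 2288539201536 / 6647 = 344296555.07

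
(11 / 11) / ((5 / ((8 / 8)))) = 1 / 5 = 0.20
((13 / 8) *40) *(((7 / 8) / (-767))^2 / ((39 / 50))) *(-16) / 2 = -0.00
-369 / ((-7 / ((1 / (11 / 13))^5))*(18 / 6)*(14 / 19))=867711741 / 15782998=54.98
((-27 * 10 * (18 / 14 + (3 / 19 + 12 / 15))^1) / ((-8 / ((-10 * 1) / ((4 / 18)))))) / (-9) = 50355 / 133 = 378.61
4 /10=2 /5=0.40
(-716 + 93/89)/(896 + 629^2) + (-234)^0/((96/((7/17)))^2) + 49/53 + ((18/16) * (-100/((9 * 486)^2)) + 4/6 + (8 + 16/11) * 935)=866984906763107972566463/98057585248526343168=8841.59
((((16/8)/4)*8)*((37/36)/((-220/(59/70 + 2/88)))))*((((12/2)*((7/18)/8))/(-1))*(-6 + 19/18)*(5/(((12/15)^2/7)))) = -1.28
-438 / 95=-4.61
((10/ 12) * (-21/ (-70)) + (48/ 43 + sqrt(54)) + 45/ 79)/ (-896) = -3 * sqrt(6)/ 896-26305/ 12174848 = -0.01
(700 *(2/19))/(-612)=-350/2907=-0.12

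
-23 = -23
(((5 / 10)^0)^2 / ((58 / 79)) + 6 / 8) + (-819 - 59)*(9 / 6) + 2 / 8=-76249 / 58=-1314.64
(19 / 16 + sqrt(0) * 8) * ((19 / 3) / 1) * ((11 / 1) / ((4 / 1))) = 3971 / 192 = 20.68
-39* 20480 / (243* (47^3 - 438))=-53248 / 1674837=-0.03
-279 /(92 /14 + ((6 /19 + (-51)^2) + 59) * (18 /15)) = -185535 /2127302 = -0.09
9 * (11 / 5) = 99 / 5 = 19.80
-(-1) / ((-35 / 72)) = -72 / 35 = -2.06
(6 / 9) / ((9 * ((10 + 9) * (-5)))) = -2 / 2565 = -0.00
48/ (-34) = -24/ 17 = -1.41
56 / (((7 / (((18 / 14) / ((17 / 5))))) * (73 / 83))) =29880 / 8687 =3.44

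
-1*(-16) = 16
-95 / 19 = -5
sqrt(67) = 8.19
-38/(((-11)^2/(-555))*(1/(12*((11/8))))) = 31635/11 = 2875.91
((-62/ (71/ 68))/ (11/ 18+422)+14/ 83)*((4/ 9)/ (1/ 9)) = 5050616/ 44828051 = 0.11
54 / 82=27 / 41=0.66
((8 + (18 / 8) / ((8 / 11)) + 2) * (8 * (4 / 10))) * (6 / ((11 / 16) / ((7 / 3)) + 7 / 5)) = 140784 / 949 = 148.35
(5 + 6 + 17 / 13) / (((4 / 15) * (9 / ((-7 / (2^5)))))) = -175 / 156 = -1.12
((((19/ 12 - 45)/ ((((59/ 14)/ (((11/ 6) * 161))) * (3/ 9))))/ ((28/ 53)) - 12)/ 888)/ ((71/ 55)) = -72743605/ 4825728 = -15.07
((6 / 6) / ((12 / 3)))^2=1 / 16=0.06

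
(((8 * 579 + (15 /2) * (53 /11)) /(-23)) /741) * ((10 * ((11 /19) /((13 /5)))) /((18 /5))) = -1426375 /8419242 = -0.17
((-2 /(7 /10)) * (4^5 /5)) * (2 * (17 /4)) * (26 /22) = -452608 /77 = -5878.03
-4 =-4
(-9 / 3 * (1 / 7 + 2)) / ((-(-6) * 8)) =-15 / 112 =-0.13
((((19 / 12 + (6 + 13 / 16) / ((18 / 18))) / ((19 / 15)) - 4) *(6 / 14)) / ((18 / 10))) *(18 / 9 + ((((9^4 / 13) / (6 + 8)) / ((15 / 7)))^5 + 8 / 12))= 119925850932787897679 / 142220070720000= 843241.40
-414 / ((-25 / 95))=1573.20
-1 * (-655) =655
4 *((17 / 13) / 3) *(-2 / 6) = -68 / 117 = -0.58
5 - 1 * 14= -9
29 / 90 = 0.32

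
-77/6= -12.83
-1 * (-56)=56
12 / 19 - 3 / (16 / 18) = -417 / 152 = -2.74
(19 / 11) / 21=19 / 231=0.08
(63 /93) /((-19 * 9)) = -7 /1767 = -0.00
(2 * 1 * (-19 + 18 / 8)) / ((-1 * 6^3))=67 / 432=0.16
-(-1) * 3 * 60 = 180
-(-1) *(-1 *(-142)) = 142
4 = 4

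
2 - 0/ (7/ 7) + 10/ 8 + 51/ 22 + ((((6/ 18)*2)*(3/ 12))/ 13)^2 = 93164/ 16731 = 5.57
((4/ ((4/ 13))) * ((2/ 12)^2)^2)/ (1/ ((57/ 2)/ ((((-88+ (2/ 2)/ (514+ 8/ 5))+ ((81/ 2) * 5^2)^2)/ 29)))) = 37381/ 4621920696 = 0.00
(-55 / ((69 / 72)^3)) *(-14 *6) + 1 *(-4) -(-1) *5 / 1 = 63879047 / 12167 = 5250.19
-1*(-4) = 4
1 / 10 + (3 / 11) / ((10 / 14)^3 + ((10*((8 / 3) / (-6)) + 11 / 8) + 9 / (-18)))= 129781 / 8706610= 0.01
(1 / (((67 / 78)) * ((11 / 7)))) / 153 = 182 / 37587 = 0.00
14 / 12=7 / 6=1.17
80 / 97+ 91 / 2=8987 / 194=46.32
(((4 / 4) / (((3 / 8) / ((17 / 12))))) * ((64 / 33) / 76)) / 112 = 34 / 39501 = 0.00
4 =4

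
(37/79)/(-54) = -37/4266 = -0.01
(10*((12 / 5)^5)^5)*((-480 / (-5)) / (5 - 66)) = -183160735956612504883449298944 / 3635883331298828125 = -50375856227.26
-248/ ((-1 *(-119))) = -2.08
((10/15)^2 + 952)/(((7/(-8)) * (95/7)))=-68576/855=-80.21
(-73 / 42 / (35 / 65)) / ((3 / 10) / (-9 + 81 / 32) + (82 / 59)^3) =-22414037165 / 18319717808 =-1.22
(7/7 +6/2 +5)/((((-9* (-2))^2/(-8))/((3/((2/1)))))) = -1/3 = -0.33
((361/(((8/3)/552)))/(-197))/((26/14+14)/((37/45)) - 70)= 7.48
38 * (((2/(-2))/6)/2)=-19/6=-3.17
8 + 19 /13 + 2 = 149 /13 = 11.46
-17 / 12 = -1.42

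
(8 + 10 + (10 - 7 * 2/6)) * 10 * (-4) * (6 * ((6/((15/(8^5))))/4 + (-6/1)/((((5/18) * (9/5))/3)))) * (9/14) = -12833568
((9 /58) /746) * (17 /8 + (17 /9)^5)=12362689 /2271050784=0.01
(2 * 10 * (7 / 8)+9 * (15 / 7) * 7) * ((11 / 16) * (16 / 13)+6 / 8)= 25315 / 104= 243.41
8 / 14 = 0.57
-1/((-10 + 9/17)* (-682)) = -17/109802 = -0.00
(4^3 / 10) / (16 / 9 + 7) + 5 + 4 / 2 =3053 / 395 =7.73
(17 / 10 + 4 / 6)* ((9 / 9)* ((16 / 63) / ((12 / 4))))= 568 / 2835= 0.20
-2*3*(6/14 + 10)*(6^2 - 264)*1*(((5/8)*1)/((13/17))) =1061055/91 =11659.95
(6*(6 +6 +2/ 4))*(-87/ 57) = -2175/ 19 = -114.47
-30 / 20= -3 / 2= -1.50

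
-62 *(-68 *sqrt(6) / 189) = 4216 *sqrt(6) / 189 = 54.64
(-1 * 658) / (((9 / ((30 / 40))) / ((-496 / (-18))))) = -40796 / 27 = -1510.96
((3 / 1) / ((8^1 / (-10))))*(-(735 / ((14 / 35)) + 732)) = 9635.62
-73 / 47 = -1.55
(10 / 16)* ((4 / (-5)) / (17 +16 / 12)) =-3 / 110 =-0.03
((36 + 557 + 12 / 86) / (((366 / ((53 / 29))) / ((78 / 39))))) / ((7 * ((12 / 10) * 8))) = 6758825 / 76675536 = 0.09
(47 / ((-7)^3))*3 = -141 / 343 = -0.41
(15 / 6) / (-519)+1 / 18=79 / 1557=0.05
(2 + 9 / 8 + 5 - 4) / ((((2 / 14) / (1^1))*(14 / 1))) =33 / 16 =2.06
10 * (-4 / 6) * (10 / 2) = -100 / 3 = -33.33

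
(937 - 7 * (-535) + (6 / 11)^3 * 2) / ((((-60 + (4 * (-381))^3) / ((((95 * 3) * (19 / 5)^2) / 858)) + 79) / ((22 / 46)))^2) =293198116375294 / 149083697675730384468975368339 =0.00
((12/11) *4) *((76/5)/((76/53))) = 2544/55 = 46.25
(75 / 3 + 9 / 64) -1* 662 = -40759 / 64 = -636.86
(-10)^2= 100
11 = 11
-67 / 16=-4.19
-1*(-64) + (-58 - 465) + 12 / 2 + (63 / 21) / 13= -5886 / 13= -452.77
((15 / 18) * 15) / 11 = 25 / 22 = 1.14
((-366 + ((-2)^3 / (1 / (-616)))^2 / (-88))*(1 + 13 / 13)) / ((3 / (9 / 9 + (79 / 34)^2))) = -1022021299 / 867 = -1178801.96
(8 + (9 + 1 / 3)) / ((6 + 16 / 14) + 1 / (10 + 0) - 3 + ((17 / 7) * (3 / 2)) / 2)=7280 / 2547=2.86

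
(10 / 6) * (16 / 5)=16 / 3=5.33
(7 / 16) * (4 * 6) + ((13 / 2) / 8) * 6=123 / 8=15.38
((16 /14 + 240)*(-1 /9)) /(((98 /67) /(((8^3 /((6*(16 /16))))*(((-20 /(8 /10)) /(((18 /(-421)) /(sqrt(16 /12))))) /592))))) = -9522683200*sqrt(3) /9251739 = -1782.78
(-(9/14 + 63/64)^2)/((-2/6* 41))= 1594323/8228864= 0.19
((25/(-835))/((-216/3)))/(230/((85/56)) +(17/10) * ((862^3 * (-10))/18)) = -85/123650533334432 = -0.00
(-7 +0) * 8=-56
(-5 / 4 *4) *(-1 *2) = 10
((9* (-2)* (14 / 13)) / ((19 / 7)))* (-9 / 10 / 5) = 7938 / 6175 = 1.29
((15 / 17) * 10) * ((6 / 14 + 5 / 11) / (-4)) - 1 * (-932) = 71614 / 77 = 930.05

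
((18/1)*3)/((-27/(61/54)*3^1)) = -61/81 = -0.75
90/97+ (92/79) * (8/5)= 106942/38315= 2.79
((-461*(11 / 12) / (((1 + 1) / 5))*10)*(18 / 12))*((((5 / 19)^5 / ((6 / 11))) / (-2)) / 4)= 4357890625 / 950822016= 4.58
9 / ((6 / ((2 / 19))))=0.16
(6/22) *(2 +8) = 30/11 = 2.73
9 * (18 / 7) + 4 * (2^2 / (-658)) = 7606 / 329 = 23.12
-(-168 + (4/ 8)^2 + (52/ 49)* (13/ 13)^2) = 32671/ 196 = 166.69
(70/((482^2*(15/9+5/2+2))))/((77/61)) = 0.00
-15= -15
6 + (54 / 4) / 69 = 285 / 46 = 6.20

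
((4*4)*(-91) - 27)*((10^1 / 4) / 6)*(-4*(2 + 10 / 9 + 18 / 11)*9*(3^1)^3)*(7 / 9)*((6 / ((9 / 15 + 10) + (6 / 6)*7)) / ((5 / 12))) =1814530.17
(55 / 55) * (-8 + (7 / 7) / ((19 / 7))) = -145 / 19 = -7.63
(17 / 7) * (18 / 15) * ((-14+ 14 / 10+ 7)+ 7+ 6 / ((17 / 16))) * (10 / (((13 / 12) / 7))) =86256 / 65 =1327.02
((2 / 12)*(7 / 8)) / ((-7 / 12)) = -0.25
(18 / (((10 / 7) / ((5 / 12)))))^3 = 9261 / 64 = 144.70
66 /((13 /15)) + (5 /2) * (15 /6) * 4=1315 /13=101.15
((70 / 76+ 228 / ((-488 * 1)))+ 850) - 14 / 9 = 8854858 / 10431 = 848.90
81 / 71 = 1.14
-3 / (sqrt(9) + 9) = -1 / 4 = -0.25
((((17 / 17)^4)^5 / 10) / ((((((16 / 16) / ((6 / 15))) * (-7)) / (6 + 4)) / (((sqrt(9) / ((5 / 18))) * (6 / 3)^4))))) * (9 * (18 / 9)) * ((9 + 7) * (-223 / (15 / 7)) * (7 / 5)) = 258951168 / 625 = 414321.87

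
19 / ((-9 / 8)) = -152 / 9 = -16.89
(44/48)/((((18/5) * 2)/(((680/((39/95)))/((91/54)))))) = 444125/3549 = 125.14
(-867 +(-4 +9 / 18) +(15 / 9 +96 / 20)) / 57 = -25921 / 1710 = -15.16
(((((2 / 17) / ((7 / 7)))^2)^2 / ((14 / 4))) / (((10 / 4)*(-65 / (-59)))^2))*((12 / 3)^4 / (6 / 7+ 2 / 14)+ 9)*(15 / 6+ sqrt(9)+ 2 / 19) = 2515008576 / 234662689625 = 0.01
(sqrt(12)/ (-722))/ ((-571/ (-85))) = -85*sqrt(3)/ 206131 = -0.00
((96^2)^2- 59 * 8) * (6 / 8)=63700638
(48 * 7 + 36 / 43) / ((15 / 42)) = 202776 / 215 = 943.14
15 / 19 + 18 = 18.79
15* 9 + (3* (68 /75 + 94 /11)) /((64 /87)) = 1527213 /8800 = 173.55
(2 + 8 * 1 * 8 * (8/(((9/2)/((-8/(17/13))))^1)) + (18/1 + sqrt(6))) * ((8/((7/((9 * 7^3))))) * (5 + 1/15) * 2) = -6163130624/255 + 178752 * sqrt(6)/5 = -24081569.46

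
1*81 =81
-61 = -61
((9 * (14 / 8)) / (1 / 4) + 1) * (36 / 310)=1152 / 155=7.43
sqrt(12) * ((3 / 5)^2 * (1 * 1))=18 * sqrt(3) / 25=1.25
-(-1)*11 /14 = 11 /14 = 0.79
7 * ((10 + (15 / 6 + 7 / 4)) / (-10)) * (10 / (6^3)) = -133 / 288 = -0.46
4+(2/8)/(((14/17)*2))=465/112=4.15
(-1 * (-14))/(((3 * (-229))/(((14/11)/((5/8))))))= -1568/37785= -0.04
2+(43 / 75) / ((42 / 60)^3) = 3778 / 1029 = 3.67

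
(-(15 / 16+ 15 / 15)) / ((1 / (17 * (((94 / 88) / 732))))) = -24769 / 515328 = -0.05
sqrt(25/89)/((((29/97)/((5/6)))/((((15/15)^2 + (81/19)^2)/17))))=8392925 * sqrt(89)/47518791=1.67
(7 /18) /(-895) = -7 /16110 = -0.00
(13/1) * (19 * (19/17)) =4693/17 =276.06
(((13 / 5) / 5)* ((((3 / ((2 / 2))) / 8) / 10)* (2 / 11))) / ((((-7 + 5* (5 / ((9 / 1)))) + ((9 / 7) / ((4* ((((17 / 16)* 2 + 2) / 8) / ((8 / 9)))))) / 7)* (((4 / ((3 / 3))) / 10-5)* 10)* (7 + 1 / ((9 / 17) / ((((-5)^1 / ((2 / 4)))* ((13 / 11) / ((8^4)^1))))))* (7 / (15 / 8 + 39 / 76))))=54336744 / 59881941044875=0.00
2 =2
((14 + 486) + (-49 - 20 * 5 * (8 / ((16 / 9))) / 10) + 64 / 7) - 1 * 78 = 2360 / 7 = 337.14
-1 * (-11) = 11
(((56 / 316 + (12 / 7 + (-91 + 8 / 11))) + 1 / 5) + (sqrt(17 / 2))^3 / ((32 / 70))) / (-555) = 2682032 / 16880325- 119* sqrt(34) / 7104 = 0.06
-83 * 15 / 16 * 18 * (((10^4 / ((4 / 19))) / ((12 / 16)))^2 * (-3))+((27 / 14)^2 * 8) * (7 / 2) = 117979312500729 / 7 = 16854187500104.14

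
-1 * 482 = -482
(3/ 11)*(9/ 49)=27/ 539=0.05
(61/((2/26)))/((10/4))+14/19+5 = 322.94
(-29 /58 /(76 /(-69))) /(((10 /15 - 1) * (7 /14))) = -207 /76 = -2.72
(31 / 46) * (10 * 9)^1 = 1395 / 23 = 60.65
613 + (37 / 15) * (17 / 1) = 9824 / 15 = 654.93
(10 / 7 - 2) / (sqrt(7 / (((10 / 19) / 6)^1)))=-4 * sqrt(1995) / 2793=-0.06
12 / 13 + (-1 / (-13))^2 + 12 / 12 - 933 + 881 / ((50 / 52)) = -62661 / 4225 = -14.83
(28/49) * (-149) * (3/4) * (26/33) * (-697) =2700178/77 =35067.25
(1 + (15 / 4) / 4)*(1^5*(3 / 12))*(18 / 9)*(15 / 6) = 155 / 64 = 2.42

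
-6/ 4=-3/ 2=-1.50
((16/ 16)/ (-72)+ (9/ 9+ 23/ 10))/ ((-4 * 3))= -0.27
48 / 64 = 3 / 4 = 0.75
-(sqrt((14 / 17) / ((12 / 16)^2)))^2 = -224 / 153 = -1.46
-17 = -17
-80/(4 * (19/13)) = -260/19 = -13.68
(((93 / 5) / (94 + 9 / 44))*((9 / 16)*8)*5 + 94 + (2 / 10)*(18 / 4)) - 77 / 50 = 2026956 / 20725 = 97.80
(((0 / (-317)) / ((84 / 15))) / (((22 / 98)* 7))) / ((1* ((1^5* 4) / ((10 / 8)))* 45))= 0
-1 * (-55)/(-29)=-55/29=-1.90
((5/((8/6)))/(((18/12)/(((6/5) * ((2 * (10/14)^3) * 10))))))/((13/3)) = 22500/4459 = 5.05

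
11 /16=0.69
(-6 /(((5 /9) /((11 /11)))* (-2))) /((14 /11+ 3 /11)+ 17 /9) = 2673 /1700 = 1.57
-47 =-47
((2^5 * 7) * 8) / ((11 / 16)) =28672 / 11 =2606.55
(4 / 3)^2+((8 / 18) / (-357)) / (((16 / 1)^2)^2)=93585407 / 52641792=1.78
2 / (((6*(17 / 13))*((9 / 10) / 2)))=260 / 459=0.57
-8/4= -2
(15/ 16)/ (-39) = -5/ 208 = -0.02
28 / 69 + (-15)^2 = 15553 / 69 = 225.41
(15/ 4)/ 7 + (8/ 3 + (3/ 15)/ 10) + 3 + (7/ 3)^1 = 5989/ 700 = 8.56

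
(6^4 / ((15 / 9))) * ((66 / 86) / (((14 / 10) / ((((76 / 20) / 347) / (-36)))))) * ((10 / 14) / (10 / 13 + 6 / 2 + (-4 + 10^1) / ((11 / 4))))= -9683388 / 622190779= -0.02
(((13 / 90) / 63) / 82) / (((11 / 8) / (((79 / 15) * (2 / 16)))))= 0.00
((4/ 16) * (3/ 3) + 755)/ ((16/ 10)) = 15105/ 32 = 472.03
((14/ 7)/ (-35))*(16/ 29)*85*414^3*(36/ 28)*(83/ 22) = -14417518893696/ 15631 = -922367020.26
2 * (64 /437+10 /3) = 6.96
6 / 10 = 3 / 5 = 0.60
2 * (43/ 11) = 86/ 11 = 7.82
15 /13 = 1.15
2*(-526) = -1052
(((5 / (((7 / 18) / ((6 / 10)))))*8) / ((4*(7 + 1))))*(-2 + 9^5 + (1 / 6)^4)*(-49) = -535674391 / 96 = -5579941.57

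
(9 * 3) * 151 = 4077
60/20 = 3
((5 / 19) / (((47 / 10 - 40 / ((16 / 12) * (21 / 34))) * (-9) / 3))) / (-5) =-70 / 175047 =-0.00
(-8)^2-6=58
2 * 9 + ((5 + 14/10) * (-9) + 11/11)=-193/5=-38.60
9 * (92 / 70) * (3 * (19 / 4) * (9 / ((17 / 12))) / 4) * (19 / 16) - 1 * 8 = 5900567 / 19040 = 309.90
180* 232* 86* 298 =1070225280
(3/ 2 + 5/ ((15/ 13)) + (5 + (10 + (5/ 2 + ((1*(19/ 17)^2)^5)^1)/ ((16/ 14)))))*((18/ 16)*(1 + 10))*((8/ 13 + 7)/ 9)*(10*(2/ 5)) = 902119629545034681/ 838653462586784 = 1075.68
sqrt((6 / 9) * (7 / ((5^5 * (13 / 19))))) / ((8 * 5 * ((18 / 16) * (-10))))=-0.00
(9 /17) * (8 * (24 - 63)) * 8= -22464 /17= -1321.41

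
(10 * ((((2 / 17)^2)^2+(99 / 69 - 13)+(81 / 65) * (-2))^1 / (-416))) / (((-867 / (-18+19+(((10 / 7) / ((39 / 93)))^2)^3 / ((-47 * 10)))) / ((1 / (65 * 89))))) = 648404332666219697401 / 4138944469591835326211371310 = 0.00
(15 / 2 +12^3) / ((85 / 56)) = 97188 / 85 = 1143.39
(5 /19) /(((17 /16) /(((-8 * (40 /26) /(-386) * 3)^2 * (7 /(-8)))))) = -4032000 /2033311163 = -0.00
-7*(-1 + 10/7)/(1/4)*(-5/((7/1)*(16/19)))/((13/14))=285/26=10.96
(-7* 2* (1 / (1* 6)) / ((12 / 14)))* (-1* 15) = 245 / 6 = 40.83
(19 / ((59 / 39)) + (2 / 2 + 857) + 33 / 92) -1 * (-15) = 4808763 / 5428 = 885.92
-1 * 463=-463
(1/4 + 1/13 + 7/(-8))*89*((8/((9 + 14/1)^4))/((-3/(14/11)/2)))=0.00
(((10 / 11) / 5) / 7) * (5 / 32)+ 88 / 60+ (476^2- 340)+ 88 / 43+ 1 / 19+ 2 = 3415831420523 / 15098160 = 226241.57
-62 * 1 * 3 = -186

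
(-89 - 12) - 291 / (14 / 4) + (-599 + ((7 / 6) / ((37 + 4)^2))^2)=-783.14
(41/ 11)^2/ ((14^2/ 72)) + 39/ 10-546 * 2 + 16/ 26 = -1082.38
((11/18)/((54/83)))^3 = 761048497/918330048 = 0.83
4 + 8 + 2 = 14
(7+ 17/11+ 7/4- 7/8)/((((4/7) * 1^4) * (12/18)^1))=17409/704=24.73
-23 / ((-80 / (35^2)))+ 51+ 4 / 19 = 122633 / 304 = 403.40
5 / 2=2.50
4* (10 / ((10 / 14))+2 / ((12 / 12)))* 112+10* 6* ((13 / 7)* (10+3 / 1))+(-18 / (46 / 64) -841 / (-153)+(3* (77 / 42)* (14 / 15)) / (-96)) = 11294356897 / 1313760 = 8596.97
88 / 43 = 2.05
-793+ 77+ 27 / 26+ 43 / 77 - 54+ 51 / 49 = -10753815 / 14014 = -767.36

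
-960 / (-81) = 320 / 27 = 11.85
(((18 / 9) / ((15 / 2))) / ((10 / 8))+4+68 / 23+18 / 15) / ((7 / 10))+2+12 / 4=16.96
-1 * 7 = -7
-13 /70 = -0.19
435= 435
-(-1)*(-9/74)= -9/74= -0.12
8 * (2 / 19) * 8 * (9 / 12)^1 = 96 / 19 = 5.05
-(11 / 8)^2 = -121 / 64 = -1.89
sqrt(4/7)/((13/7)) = 2 * sqrt(7)/13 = 0.41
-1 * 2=-2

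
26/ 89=0.29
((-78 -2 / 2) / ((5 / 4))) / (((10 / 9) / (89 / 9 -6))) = -221.20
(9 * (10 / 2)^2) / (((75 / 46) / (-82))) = -11316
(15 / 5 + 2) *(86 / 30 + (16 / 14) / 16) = 617 / 42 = 14.69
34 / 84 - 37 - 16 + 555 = 502.40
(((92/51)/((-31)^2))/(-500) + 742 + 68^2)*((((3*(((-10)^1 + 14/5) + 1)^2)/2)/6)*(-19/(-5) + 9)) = 525986051632/796875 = 660060.93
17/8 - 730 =-5823/8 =-727.88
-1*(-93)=93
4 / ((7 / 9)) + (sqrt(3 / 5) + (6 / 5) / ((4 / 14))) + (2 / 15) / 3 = sqrt(15) / 5 + 2957 / 315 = 10.16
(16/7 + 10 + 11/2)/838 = 249/11732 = 0.02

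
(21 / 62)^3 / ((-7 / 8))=-1323 / 29791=-0.04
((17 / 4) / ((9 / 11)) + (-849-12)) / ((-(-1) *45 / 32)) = -246472 / 405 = -608.57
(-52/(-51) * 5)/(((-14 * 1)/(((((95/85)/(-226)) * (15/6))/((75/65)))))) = 16055/4114782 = 0.00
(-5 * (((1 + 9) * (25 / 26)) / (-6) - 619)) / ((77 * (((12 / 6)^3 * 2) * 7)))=242035 / 672672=0.36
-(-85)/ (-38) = -85/ 38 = -2.24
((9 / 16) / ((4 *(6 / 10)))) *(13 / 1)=195 / 64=3.05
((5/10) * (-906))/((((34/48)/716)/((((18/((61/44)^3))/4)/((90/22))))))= -189031.75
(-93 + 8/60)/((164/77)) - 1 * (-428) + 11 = 972679/2460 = 395.40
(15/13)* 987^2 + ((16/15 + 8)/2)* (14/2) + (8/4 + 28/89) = 1124075.20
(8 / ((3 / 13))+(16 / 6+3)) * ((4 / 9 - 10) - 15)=-26741 / 27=-990.41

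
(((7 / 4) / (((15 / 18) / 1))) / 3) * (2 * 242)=1694 / 5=338.80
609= 609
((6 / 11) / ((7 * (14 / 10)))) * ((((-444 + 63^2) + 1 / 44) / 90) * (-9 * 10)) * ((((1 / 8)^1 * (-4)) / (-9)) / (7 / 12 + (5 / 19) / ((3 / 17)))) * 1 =-342665 / 65219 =-5.25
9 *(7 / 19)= 63 / 19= 3.32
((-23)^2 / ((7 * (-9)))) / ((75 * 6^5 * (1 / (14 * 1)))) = -529 / 2624400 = -0.00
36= 36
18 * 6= 108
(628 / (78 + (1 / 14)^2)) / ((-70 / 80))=-140672 / 15289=-9.20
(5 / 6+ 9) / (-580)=-59 / 3480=-0.02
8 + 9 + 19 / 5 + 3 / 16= 20.99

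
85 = 85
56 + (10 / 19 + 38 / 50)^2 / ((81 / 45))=23116321 / 406125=56.92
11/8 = 1.38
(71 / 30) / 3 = 71 / 90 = 0.79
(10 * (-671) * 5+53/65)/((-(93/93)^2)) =2180697/65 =33549.18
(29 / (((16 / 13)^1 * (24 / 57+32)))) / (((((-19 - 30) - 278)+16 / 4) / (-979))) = 33553 / 15232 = 2.20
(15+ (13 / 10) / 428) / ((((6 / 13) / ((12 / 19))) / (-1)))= -834769 / 40660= -20.53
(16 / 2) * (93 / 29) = 25.66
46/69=2/3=0.67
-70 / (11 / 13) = -910 / 11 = -82.73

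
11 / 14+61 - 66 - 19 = -325 / 14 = -23.21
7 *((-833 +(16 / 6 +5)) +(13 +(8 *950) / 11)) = -28049 / 33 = -849.97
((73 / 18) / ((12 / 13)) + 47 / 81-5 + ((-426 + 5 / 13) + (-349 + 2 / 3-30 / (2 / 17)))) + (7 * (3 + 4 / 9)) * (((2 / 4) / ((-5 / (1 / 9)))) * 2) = -14454331 / 14040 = -1029.51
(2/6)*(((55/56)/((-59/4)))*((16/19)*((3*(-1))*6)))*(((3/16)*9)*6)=26730/7847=3.41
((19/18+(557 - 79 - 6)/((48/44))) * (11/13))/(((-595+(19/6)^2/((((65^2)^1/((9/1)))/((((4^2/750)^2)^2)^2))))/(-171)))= 207378614334762096405029296875/1966182455420494076561556262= 105.47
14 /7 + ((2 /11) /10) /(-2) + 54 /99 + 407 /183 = 4.76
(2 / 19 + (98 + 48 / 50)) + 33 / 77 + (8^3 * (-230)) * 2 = -782773183 / 3325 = -235420.51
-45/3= -15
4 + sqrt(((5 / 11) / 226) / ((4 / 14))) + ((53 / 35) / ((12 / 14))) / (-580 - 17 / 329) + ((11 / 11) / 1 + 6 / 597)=sqrt(43505) / 2486 + 5704464707 / 1139296890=5.09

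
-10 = -10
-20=-20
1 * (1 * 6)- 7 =-1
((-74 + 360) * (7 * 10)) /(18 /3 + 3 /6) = 3080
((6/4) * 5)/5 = 3/2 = 1.50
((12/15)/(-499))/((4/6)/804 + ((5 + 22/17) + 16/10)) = -82008/403846189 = -0.00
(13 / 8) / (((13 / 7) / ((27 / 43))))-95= -32491 / 344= -94.45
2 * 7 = 14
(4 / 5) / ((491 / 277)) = 1108 / 2455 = 0.45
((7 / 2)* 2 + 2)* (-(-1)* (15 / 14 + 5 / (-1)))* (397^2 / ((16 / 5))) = -390082275 / 224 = -1741438.73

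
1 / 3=0.33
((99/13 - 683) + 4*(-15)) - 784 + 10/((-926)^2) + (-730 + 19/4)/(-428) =-7240894073719/4770996464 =-1517.69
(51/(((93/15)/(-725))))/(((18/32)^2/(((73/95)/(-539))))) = 230329600/8571717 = 26.87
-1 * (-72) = 72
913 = 913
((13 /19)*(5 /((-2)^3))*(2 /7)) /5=-13 /532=-0.02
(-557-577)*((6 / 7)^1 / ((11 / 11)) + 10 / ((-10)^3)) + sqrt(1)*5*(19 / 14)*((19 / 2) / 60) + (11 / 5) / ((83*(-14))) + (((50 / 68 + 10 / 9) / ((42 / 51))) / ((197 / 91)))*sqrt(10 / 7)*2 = -669024397 / 697200 + 7345*sqrt(70) / 24822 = -957.11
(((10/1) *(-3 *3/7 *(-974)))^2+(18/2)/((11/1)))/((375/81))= 2282229865107/67375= 33873541.60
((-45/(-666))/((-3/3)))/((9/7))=-35/666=-0.05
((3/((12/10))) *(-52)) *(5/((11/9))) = -5850/11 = -531.82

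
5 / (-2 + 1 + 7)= 5 / 6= 0.83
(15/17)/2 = 15/34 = 0.44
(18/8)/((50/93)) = 837/200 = 4.18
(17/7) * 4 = 9.71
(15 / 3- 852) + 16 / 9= -7607 / 9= -845.22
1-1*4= -3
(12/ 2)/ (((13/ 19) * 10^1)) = 57/ 65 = 0.88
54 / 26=27 / 13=2.08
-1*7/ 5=-7/ 5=-1.40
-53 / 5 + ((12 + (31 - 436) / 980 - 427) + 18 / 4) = -421.51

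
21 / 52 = 0.40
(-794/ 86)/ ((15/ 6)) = -794/ 215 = -3.69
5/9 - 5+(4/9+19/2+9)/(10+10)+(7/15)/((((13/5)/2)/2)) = -13007/4680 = -2.78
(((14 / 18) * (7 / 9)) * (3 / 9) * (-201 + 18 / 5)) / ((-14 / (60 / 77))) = 2.22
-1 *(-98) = 98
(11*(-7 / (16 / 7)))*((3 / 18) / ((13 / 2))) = -539 / 624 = -0.86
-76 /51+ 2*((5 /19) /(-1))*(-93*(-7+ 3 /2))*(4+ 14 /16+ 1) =-12272207 /7752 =-1583.10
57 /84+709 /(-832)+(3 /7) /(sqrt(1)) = 1485 /5824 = 0.25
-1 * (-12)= 12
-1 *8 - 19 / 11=-107 / 11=-9.73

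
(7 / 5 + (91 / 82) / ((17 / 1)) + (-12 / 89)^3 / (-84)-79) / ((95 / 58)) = -77338349004099 / 1633783281725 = -47.34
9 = 9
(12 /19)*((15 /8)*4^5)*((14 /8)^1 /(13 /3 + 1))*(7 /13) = 52920 /247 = 214.25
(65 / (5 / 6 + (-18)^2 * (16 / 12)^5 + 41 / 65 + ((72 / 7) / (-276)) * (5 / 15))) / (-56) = -291525 / 343281724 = -0.00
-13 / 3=-4.33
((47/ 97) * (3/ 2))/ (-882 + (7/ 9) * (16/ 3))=-3807/ 4598188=-0.00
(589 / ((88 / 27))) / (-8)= -22.59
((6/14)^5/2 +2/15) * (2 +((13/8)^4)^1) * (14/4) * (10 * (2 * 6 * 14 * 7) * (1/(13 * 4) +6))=815300950497/2609152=312477.37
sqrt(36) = 6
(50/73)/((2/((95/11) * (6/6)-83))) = -20450/803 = -25.47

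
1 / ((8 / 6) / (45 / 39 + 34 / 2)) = 177 / 13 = 13.62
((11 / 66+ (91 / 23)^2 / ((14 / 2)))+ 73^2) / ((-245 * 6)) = -16921873 / 4665780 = -3.63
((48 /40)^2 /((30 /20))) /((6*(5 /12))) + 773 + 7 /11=1064278 /1375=774.02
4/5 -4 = -16/5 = -3.20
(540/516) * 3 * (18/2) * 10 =12150/43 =282.56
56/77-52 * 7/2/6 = -977/33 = -29.61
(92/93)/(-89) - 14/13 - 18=-2053892/107601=-19.09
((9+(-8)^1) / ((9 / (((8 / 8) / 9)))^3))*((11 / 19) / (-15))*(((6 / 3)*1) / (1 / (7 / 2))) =-77 / 151460685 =-0.00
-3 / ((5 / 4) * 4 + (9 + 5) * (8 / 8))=-3 / 19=-0.16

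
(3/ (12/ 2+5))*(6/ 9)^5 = 32/ 891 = 0.04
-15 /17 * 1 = -15 /17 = -0.88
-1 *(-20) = 20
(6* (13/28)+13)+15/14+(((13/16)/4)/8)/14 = 120845/7168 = 16.86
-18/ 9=-2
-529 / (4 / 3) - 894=-5163 / 4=-1290.75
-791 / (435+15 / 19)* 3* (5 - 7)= 10.89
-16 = -16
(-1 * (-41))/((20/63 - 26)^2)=162729/2617924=0.06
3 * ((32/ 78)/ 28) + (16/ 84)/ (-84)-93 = -532930/ 5733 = -92.96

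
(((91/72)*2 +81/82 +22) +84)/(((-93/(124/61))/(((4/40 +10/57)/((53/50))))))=-126891325/203999067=-0.62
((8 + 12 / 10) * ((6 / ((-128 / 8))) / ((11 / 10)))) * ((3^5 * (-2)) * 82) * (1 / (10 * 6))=229149 / 110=2083.17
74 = 74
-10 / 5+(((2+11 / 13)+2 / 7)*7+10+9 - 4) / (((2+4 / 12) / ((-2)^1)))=-3062 / 91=-33.65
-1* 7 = -7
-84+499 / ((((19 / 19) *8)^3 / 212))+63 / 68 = 268831 / 2176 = 123.54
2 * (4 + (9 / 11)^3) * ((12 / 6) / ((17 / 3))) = 72636 / 22627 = 3.21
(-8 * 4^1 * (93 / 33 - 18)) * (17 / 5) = 90848 / 55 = 1651.78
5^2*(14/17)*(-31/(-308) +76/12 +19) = 587525/1122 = 523.64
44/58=22/29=0.76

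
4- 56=-52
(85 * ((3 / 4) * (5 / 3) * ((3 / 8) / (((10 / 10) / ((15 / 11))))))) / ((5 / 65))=706.32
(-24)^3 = -13824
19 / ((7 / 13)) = 247 / 7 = 35.29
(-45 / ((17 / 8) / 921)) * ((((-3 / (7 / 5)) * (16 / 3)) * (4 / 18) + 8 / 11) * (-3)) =-138813120 / 1309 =-106045.16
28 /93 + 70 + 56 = 11746 /93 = 126.30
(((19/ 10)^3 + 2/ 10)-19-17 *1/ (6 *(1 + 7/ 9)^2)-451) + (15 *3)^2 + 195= 112394401/ 64000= 1756.16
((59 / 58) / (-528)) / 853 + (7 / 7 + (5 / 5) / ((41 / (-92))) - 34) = -37746685459 / 1071013152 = -35.24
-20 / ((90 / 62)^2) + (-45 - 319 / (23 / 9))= -1670342 / 9315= -179.32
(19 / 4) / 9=19 / 36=0.53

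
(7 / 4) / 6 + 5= 127 / 24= 5.29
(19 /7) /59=19 /413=0.05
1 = 1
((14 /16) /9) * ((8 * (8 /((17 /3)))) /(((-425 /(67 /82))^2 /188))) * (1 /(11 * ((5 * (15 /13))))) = 153595624 /12775258546875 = 0.00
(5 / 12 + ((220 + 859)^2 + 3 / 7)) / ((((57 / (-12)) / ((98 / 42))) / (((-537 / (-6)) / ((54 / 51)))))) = -297594186545 / 6156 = -48342135.57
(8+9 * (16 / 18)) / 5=16 / 5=3.20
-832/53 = -15.70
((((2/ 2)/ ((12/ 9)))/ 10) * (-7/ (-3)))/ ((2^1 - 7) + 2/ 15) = -21/ 584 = -0.04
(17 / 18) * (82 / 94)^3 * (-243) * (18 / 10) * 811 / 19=-230901959961 / 19726370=-11705.24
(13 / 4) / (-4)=-13 / 16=-0.81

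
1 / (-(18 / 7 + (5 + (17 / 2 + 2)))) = -14 / 253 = -0.06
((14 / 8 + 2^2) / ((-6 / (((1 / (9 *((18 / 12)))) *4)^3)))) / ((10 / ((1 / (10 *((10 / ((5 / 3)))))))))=-184 / 4428675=-0.00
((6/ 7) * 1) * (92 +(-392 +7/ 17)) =-30558/ 119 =-256.79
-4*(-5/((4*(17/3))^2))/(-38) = -45/43928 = -0.00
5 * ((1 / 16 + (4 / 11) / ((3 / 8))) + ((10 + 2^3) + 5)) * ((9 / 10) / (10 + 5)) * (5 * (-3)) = -108.14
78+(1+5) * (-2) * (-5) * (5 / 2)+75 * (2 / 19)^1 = 235.89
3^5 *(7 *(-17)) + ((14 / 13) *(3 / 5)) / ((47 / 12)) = -88340931 / 3055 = -28916.84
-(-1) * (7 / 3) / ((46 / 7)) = 49 / 138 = 0.36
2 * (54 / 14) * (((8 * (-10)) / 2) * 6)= -12960 / 7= -1851.43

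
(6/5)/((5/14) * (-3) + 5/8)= -336/125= -2.69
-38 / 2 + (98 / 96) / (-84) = -10951 / 576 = -19.01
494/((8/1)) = 247/4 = 61.75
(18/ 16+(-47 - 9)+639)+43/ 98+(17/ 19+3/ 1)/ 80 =2721371/ 4655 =584.61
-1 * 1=-1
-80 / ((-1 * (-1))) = -80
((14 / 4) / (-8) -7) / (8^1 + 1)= -119 / 144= -0.83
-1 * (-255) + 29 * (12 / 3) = 371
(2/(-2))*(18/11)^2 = -324/121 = -2.68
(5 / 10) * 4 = 2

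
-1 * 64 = -64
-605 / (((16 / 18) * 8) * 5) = -17.02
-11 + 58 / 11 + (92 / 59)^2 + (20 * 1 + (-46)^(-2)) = 16.70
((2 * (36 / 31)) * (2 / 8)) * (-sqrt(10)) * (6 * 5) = -55.08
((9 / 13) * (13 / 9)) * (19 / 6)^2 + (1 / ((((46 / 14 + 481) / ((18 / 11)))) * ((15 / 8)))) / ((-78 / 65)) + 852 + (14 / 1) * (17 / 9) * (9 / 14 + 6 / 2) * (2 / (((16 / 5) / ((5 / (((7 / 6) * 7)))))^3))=1454493027061199 / 1684658384640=863.38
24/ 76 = 6/ 19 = 0.32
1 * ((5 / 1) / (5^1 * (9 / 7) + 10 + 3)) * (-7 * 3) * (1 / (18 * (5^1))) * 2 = -49 / 408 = -0.12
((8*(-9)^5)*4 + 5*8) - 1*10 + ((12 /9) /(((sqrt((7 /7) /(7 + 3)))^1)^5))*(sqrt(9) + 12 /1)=-1889538 + 2000*sqrt(10)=-1883213.44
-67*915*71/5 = -870531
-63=-63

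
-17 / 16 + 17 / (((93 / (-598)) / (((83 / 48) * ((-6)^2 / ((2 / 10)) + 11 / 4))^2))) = -18711607139419 / 1714176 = -10915802.78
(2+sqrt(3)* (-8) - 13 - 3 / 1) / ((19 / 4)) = -56 / 19 - 32* sqrt(3) / 19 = -5.86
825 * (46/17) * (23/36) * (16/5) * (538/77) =11384080/357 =31888.18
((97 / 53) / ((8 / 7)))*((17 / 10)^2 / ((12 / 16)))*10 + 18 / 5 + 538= 1918519 / 3180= 603.31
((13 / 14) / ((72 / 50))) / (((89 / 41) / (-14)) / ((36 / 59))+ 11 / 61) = -812825 / 93007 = -8.74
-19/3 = -6.33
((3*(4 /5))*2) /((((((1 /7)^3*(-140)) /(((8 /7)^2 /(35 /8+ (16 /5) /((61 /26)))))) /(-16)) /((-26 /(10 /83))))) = -3235135488 /350075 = -9241.26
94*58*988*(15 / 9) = 26932880 / 3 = 8977626.67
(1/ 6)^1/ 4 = 1/ 24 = 0.04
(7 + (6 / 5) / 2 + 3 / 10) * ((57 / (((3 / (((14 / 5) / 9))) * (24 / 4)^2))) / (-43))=-10507 / 348300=-0.03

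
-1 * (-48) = 48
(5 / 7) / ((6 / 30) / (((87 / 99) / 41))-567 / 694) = 503150 / 5997369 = 0.08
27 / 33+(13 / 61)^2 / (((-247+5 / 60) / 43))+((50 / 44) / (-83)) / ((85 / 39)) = 275164229001 / 342248076566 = 0.80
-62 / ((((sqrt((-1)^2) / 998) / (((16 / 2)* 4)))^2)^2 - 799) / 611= 64493176505753403392 / 507820312018826584653213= 0.00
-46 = -46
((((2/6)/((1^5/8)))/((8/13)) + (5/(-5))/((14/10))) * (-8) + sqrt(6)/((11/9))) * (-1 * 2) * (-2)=-2432/21 + 36 * sqrt(6)/11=-107.79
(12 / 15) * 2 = 8 / 5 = 1.60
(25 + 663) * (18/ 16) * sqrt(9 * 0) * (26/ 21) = 0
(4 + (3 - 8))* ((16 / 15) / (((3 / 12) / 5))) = -64 / 3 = -21.33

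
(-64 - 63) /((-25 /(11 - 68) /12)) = -86868 /25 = -3474.72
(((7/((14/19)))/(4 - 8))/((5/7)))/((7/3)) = -57/40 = -1.42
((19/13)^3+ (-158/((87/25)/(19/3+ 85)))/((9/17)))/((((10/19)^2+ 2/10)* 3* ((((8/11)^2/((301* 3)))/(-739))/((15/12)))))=1402164525491693838325/162501790464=8628609700.16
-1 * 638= -638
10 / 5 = 2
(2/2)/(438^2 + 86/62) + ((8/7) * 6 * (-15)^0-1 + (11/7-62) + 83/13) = -3725499982/77313691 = -48.19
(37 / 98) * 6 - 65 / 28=-11 / 196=-0.06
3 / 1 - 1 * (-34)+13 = 50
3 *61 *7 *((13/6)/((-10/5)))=-5551/4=-1387.75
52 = 52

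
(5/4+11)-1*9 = 13/4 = 3.25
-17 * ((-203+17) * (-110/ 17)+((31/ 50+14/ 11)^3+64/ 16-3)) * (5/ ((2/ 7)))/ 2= -23982271443599/ 133100000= -180182.35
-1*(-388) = 388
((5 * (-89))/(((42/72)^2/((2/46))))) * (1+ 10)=-704880/1127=-625.45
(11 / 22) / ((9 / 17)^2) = 289 / 162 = 1.78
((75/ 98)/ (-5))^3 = -3375/ 941192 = -0.00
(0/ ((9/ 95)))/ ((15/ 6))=0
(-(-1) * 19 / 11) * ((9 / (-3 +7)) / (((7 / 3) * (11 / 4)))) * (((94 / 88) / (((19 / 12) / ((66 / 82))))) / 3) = 3807 / 34727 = 0.11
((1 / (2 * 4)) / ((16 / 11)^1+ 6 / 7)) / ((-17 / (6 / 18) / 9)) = -231 / 24208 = -0.01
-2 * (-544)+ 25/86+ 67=99355/86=1155.29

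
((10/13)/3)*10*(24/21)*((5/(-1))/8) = -500/273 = -1.83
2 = 2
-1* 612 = -612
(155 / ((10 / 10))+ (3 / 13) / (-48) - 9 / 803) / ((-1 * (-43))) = 25886045 / 7182032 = 3.60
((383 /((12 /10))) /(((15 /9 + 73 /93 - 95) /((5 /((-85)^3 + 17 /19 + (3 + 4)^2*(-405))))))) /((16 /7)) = 2077775 /174610306848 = 0.00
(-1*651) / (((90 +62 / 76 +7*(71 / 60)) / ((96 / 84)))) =-848160 / 112973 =-7.51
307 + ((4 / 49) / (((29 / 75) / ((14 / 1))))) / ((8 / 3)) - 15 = 59501 / 203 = 293.11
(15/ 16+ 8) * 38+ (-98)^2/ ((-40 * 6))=35953/ 120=299.61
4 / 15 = 0.27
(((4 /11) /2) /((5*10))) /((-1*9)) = -1 /2475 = -0.00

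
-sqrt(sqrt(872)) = -109^(1/4) * 2^(3/4) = -5.43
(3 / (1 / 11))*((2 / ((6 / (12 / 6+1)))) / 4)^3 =33 / 64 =0.52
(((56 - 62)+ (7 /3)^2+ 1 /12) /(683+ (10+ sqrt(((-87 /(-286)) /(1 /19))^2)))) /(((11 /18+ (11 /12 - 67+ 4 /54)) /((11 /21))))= 0.00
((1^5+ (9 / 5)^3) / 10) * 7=2989 / 625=4.78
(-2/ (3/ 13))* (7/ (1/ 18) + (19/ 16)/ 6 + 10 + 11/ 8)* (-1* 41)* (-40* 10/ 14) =-175983275/ 126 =-1396692.66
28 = 28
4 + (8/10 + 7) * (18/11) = 16.76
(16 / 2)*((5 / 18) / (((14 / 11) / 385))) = 6050 / 9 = 672.22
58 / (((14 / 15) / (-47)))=-2920.71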